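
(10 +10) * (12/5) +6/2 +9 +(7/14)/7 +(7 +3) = 981/14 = 70.07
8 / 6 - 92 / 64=-0.10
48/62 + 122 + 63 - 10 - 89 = 2690/31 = 86.77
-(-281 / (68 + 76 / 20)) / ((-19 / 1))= -0.21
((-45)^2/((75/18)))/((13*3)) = 162/13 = 12.46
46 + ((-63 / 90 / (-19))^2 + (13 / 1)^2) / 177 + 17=408652049 / 6389700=63.95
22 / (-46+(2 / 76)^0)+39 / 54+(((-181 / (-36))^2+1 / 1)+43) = 450437 / 6480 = 69.51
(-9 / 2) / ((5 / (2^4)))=-72 / 5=-14.40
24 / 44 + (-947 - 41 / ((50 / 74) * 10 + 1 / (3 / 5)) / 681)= -200881762 / 212245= -946.46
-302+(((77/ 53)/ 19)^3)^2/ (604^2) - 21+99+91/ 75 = -6356252770824592247409332381/ 28530669568007995148218800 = -222.79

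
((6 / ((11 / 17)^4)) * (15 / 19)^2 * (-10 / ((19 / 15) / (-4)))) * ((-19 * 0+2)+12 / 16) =16913002500 / 9129329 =1852.60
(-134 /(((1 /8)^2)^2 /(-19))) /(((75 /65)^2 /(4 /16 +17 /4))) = 881201152 /25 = 35248046.08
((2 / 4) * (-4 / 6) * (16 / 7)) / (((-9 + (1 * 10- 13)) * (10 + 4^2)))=2 / 819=0.00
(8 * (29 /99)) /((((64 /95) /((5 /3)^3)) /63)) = 2410625 /2376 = 1014.57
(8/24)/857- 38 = -97697/2571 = -38.00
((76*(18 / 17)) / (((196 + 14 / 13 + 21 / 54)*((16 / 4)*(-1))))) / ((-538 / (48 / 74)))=960336 / 7818270607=0.00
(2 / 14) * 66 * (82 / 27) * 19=34276 / 63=544.06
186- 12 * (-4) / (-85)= 15762 / 85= 185.44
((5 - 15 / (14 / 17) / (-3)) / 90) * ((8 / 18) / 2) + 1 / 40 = 1187 / 22680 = 0.05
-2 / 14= -1 / 7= -0.14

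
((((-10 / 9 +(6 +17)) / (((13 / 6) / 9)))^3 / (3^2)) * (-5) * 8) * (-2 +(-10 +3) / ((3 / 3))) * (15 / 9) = 110093371200 / 2197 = 50110774.33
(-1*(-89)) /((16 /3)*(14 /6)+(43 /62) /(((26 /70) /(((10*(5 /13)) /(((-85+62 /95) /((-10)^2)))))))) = 11208688569 /494944828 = 22.65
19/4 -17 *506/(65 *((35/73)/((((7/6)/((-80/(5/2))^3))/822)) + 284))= 249482406141/52522479620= 4.75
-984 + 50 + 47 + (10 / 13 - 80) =-12561 / 13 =-966.23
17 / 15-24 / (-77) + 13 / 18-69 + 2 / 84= -231493 / 3465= -66.81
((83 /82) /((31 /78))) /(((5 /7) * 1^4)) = 22659 /6355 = 3.57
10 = 10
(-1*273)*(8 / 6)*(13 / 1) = -4732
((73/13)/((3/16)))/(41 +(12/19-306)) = -22192/195897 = -0.11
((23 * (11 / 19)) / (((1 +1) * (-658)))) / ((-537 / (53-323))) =-11385 / 2237858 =-0.01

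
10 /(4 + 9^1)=0.77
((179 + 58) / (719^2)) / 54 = 79 / 9305298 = 0.00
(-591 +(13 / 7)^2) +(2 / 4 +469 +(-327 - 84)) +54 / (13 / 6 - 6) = -1224233 / 2254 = -543.14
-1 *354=-354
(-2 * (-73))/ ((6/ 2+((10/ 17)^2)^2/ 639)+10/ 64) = 249344261568/ 5390681819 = 46.25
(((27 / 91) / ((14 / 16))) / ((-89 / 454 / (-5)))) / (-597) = -163440 / 11281907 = -0.01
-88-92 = -180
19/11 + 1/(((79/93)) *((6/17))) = 8799/1738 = 5.06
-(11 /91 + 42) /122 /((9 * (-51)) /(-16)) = -30664 /2547909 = -0.01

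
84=84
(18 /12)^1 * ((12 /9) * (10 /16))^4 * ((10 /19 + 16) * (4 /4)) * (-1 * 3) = -98125 /2736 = -35.86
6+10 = 16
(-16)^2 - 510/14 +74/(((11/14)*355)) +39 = 7075302/27335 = 258.84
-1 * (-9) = 9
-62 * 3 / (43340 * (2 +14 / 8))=-62 / 54175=-0.00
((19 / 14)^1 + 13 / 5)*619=171463 / 70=2449.47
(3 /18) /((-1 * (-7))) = 1 /42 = 0.02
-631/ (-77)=631/ 77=8.19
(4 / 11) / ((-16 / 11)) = -1 / 4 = -0.25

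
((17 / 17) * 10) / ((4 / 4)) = 10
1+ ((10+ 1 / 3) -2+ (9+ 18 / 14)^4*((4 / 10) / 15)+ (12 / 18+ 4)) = 18756254 / 60025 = 312.47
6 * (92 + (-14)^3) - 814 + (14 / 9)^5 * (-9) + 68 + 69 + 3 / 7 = -765628088 / 45927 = -16670.54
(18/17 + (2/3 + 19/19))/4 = 139/204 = 0.68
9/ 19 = 0.47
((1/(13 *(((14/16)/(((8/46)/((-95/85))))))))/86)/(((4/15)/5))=-5100/1709981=-0.00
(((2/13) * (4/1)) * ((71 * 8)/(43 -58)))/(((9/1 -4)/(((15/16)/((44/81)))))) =-5751/715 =-8.04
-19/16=-1.19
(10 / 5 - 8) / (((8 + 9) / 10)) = -3.53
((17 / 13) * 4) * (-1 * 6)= -408 / 13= -31.38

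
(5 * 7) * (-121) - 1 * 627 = -4862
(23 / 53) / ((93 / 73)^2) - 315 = -144272488 / 458397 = -314.73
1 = 1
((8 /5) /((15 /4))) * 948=10112 /25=404.48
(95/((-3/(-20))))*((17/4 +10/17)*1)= 3064.22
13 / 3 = 4.33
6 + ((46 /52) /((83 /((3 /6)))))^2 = 111767665 /18627856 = 6.00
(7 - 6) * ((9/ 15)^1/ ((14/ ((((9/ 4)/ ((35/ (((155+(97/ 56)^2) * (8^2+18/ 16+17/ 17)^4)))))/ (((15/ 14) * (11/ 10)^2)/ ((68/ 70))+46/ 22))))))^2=38381695230303220483536384747389997477681/ 6502003161008064157450240000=5903056993339.35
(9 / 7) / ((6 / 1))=3 / 14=0.21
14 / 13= 1.08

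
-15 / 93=-5 / 31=-0.16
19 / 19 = 1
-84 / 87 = -28 / 29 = -0.97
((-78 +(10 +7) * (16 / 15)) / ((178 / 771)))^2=13315544449 / 198025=67241.73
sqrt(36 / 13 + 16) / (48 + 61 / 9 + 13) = 9 *sqrt(793) / 3965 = 0.06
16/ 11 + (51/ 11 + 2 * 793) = 17513/ 11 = 1592.09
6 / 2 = 3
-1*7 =-7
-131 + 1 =-130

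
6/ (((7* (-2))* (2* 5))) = -3/ 70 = -0.04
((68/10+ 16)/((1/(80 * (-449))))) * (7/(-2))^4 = -122897586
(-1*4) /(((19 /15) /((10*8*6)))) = -1515.79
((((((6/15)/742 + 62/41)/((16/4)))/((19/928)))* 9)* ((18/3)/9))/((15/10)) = 106767328/1445045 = 73.89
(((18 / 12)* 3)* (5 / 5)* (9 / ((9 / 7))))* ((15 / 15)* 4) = 126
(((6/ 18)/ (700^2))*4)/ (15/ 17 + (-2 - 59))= -17/ 375585000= -0.00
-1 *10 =-10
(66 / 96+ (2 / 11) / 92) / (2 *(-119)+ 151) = -2791 / 352176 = -0.01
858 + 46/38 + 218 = 20467/19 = 1077.21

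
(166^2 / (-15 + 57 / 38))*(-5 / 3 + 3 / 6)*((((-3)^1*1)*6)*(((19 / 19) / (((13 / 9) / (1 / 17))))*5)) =-1928920 / 221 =-8728.14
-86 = -86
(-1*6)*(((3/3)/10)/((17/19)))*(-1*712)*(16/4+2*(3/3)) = 243504/85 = 2864.75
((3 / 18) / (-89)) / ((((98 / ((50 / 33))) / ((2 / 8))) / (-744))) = 775 / 143913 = 0.01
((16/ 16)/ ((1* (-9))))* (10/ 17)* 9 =-10/ 17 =-0.59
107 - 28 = 79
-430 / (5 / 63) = -5418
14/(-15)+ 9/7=37/105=0.35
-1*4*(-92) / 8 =46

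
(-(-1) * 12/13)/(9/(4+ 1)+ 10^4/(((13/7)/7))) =60/2450117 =0.00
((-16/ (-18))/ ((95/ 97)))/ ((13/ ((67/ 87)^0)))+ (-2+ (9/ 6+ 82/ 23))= 1602911/ 511290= 3.14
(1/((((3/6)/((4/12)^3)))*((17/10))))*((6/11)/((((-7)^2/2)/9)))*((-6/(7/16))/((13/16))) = -0.15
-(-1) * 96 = 96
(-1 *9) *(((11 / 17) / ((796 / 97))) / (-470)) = 9603 / 6360040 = 0.00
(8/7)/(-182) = -4/637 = -0.01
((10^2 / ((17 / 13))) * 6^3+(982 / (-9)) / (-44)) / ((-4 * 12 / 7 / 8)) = -389247229 / 20196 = -19273.48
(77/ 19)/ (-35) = -11/ 95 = -0.12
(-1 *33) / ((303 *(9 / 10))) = -110 / 909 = -0.12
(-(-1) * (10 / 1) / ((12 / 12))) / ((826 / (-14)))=-10 / 59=-0.17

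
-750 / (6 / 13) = -1625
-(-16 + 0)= 16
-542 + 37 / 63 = -541.41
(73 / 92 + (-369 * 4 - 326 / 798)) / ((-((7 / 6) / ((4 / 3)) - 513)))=-2.88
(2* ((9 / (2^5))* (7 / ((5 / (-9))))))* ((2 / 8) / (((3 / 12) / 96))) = -680.40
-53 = -53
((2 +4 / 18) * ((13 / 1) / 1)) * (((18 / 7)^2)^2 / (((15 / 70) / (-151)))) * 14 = -610571520 / 49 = -12460643.27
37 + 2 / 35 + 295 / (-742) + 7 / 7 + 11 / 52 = 3653047 / 96460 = 37.87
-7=-7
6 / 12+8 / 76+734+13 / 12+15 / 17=2854949 / 3876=736.57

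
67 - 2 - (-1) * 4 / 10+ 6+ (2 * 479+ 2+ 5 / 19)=98008 / 95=1031.66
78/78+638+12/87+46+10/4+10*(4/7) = 281501/406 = 693.35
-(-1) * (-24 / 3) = -8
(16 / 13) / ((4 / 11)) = 44 / 13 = 3.38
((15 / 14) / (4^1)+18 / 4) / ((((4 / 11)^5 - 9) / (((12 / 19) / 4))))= -129001851 / 1541134840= -0.08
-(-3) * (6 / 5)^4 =3888 / 625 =6.22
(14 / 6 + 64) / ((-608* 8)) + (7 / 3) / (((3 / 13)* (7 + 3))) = 1.00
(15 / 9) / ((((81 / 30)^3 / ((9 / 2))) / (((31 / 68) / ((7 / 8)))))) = 155000 / 780759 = 0.20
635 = 635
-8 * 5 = -40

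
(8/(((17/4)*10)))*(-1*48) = -768/85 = -9.04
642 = 642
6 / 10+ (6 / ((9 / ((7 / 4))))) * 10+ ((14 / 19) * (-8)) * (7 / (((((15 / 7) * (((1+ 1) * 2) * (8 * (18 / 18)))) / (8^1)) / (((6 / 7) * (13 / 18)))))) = 1588 / 171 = 9.29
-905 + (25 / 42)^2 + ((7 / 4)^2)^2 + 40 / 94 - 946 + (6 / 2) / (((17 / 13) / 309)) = -102107111993 / 90203904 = -1131.96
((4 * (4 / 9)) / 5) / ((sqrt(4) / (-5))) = -8 / 9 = -0.89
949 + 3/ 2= 1901/ 2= 950.50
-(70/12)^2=-1225/36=-34.03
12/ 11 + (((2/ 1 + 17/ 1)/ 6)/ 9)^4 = 103470203/ 93533616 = 1.11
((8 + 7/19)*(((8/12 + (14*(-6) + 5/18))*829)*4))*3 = -131371630/19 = -6914296.32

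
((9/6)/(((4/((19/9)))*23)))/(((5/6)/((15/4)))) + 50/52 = 5341/4784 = 1.12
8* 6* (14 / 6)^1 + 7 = 119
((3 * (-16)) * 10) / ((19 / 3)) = -1440 / 19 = -75.79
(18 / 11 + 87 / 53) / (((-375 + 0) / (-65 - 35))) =2548 / 2915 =0.87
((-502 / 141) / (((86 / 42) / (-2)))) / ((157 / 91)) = 639548 / 317297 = 2.02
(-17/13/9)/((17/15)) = -5/39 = -0.13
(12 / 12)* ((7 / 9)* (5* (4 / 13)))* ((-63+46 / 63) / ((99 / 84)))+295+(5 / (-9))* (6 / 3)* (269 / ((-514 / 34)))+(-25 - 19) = 207.55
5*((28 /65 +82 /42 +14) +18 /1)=46933 /273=171.92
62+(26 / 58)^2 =52311 / 841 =62.20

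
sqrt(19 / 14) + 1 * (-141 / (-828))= 47 / 276 + sqrt(266) / 14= 1.34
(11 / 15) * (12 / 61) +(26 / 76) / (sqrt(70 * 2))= 13 * sqrt(35) / 2660 +44 / 305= 0.17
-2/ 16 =-1/ 8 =-0.12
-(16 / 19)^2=-256 / 361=-0.71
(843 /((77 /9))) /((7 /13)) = 98631 /539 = 182.99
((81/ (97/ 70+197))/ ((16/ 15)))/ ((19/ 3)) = 14175/ 234536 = 0.06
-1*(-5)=5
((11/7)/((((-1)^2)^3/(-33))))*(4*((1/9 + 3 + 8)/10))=-4840/21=-230.48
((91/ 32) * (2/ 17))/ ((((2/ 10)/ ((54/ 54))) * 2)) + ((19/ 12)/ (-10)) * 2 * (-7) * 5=11.92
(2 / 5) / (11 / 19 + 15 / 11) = 209 / 1015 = 0.21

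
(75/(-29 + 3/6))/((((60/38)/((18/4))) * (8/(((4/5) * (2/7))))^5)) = -3/21008750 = -0.00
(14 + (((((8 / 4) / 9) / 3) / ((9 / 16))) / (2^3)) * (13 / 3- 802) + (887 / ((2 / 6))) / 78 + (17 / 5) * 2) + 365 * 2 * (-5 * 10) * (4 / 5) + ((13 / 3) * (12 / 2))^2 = -2699259509 / 94770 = -28482.21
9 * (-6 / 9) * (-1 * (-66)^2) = 26136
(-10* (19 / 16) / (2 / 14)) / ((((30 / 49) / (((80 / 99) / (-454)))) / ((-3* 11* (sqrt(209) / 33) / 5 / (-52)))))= 6517* sqrt(209) / 7011576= 0.01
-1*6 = -6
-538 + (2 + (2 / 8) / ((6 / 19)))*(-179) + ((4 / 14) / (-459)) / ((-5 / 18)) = -4939481 / 4760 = -1037.71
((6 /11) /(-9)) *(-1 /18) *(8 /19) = 8 /5643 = 0.00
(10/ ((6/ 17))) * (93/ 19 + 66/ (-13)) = -1275/ 247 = -5.16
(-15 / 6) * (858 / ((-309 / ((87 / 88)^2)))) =491985 / 72512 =6.78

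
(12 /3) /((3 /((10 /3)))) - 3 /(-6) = 89 /18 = 4.94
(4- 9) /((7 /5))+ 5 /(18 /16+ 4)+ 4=403 /287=1.40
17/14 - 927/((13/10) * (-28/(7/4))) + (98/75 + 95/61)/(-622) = 47416564933/1035816600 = 45.78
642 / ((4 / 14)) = 2247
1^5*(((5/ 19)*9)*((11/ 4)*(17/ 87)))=2805/ 2204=1.27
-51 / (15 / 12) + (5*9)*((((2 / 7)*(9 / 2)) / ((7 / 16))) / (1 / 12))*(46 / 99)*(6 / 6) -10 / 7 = 1873394 / 2695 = 695.14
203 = 203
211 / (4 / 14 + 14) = 1477 / 100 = 14.77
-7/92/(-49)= 1/644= 0.00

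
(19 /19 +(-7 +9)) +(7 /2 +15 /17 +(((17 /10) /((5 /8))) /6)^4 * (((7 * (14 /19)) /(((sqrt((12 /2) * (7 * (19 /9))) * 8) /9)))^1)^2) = 336982274239 /45548046875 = 7.40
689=689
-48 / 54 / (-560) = 1 / 630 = 0.00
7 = 7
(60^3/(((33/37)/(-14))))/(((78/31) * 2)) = -96348000/143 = -673762.24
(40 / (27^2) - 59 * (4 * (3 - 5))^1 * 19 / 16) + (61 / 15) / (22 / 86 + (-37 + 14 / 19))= 10015901519 / 17871435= 560.44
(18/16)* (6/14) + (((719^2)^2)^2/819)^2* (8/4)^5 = 1305876815332811607610269750442335535717613206357/5366088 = 243357323870352407118606700000000000000000.00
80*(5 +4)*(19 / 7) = 13680 / 7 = 1954.29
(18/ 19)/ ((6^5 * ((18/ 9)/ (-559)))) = -559/ 16416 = -0.03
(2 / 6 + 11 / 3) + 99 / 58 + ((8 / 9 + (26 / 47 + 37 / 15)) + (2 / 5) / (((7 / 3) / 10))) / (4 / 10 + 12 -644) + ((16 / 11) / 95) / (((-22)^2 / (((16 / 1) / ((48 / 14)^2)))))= 97688950437341 / 17144317308195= 5.70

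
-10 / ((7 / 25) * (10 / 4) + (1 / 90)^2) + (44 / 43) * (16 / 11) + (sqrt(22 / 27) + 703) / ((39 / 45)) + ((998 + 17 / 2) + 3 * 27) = 5 * sqrt(66) / 39 + 11956681889 / 6340178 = 1886.90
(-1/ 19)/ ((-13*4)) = 1/ 988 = 0.00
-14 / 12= -7 / 6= -1.17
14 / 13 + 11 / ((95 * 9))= 12113 / 11115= 1.09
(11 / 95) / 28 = 0.00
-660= -660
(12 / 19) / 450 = 2 / 1425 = 0.00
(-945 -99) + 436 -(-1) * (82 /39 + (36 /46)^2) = -12487634 /20631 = -605.28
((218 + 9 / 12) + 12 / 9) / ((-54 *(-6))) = 2641 / 3888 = 0.68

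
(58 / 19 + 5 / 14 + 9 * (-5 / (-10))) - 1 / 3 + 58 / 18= 12926 / 1197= 10.80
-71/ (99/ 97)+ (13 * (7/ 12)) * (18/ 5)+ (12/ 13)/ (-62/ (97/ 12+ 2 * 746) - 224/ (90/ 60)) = -54857309272/ 1297727145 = -42.27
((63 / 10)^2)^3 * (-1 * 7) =-437664515463 / 1000000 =-437664.52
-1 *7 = -7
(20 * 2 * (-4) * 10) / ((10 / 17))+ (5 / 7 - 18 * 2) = -19287 / 7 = -2755.29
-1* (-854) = 854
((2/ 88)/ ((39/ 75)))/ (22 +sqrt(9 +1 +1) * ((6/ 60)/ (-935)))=10625 * sqrt(11)/ 1100124739714 +99343750/ 50005669987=0.00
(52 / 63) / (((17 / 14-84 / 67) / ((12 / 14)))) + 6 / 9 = -13418 / 777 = -17.27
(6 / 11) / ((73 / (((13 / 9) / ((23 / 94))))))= 2444 / 55407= 0.04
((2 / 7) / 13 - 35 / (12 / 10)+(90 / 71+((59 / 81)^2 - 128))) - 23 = -15120439781 / 84781242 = -178.35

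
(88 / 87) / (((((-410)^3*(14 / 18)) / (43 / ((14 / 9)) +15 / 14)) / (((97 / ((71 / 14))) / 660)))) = -19497 / 1241697966250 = -0.00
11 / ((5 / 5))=11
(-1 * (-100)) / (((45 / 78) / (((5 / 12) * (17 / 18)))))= 5525 / 81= 68.21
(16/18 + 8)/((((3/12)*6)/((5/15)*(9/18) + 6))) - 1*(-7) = 43.54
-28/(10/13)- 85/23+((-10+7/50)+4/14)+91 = 332707/8050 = 41.33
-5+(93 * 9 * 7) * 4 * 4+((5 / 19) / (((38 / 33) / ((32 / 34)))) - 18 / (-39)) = 7478645141 / 79781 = 93739.68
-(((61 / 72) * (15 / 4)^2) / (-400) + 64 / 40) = -16079 / 10240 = -1.57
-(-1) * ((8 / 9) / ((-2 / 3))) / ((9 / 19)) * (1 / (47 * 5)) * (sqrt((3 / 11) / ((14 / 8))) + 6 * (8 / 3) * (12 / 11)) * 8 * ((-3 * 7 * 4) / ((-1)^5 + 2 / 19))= -20701184 / 131835 - 92416 * sqrt(231) / 395505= -160.57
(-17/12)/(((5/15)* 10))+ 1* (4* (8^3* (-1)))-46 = -83777/40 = -2094.42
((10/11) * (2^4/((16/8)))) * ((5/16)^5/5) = 3125/720896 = 0.00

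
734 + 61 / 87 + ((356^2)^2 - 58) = 1397395250425 / 87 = 16062014372.70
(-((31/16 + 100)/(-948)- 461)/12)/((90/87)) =202828291/5460480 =37.14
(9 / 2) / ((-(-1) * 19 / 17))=153 / 38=4.03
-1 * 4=-4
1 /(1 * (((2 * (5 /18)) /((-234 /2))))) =-1053 /5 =-210.60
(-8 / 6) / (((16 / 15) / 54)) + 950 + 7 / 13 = 22959 / 26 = 883.04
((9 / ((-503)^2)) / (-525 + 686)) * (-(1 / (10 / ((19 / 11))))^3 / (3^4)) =-6859 / 487957964571000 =-0.00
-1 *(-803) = 803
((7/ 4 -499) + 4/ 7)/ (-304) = 13907/ 8512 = 1.63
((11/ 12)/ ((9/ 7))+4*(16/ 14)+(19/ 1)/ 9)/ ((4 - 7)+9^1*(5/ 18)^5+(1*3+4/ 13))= 141295752/ 6163031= 22.93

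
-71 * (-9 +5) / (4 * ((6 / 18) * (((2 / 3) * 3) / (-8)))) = -852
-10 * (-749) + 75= 7565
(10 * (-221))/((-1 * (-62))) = -1105/31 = -35.65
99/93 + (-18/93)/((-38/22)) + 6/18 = 2668/1767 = 1.51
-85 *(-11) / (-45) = -187 / 9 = -20.78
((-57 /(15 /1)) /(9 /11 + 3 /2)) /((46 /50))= -2090 /1173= -1.78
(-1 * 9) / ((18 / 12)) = -6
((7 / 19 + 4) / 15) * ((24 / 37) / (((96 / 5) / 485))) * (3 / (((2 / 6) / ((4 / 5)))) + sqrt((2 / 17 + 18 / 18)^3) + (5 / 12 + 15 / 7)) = 40255 * sqrt(323) / 128316 + 33001049 / 708624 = 52.21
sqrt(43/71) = sqrt(3053)/71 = 0.78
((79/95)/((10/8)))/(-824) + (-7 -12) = -1859229/97850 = -19.00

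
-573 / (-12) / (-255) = -191 / 1020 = -0.19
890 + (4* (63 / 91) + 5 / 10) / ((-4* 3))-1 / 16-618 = 169519 / 624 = 271.67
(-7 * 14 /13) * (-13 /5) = 19.60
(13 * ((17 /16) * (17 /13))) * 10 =1445 /8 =180.62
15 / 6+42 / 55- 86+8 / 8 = -8991 / 110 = -81.74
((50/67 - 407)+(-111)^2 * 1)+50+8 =802174/67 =11972.75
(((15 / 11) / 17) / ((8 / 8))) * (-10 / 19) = -150 / 3553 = -0.04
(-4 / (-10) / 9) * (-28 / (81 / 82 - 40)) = 656 / 20565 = 0.03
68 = 68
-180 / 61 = -2.95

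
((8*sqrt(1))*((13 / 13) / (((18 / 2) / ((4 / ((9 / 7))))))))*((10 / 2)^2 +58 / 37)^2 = 216448736 / 110889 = 1951.94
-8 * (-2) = 16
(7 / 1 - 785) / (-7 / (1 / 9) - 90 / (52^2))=1051856 / 85221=12.34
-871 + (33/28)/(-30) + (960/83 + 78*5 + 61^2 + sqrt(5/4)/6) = sqrt(5)/12 + 75565487/23240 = 3251.71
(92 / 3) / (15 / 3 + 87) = 0.33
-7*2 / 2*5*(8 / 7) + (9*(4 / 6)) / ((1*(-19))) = -40.32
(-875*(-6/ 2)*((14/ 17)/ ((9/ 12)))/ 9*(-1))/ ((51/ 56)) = -2744000/ 7803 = -351.66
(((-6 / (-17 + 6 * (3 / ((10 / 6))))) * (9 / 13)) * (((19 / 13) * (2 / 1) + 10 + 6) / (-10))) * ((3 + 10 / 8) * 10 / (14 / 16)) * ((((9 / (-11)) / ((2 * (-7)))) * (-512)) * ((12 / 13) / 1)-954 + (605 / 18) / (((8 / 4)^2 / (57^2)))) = -59495117435865 / 36709673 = -1620693.20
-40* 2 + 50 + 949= 919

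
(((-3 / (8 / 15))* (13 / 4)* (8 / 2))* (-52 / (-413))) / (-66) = 0.14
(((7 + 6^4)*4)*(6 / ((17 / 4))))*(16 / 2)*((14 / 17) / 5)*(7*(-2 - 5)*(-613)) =420814044672 / 1445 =291220792.16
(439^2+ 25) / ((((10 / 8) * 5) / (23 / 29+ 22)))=509620424 / 725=702924.72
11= 11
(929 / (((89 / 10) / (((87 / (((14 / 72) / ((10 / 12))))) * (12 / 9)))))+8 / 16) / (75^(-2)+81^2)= 363707004375 / 45984409996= 7.91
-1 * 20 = -20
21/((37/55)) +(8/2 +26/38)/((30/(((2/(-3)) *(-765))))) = 77926/703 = 110.85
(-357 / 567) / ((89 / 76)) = -0.54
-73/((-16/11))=803/16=50.19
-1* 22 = -22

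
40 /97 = 0.41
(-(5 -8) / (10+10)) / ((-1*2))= -3 / 40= -0.08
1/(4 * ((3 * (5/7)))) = 0.12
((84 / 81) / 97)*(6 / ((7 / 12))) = 32 / 291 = 0.11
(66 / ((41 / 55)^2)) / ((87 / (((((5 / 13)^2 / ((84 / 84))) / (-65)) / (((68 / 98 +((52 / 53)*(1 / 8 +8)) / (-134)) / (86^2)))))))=-1712859379924000 / 47288655797643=-36.22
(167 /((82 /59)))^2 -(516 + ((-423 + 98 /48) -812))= 611414621 /40344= 15155.03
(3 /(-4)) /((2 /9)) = -27 /8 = -3.38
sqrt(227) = 15.07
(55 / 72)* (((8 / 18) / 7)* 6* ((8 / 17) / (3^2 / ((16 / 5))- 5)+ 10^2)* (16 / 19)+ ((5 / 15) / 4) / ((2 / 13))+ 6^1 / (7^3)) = 1587711917 / 63814464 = 24.88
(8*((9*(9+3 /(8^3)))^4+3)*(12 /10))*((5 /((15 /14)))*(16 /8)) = 20761015698442349463 /5368709120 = 3867040518.38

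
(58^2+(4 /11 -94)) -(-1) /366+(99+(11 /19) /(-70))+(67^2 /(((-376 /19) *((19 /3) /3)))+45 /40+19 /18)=2464373560519 /754995780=3264.09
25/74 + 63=4687/74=63.34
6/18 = 1/3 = 0.33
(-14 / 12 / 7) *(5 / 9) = -5 / 54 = -0.09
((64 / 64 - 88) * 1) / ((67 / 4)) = -348 / 67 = -5.19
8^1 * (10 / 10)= 8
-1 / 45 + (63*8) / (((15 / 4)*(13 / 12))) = 72563 / 585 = 124.04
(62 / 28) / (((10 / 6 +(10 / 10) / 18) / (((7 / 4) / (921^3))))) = 1 / 347213316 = 0.00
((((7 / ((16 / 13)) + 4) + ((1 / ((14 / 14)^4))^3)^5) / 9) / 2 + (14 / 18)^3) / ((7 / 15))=124135 / 54432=2.28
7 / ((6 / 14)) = 49 / 3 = 16.33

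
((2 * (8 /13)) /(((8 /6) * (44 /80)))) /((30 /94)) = 752 /143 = 5.26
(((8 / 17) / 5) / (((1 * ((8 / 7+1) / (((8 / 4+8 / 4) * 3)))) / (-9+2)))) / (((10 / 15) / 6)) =-14112 / 425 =-33.20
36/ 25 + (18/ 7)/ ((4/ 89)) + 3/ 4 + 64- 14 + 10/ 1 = 83583/ 700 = 119.40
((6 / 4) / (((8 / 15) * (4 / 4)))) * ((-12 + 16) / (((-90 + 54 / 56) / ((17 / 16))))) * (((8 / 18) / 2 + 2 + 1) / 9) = -17255 / 358992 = -0.05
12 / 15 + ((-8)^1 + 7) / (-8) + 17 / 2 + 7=657 / 40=16.42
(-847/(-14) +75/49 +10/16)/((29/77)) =166.36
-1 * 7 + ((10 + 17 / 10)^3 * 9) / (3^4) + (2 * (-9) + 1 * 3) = 155957 / 1000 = 155.96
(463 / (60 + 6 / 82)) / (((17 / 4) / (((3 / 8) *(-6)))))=-56949 / 13957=-4.08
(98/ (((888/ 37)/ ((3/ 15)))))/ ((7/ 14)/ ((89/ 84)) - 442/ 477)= -693399/ 386080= -1.80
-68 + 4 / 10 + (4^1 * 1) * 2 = -298 / 5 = -59.60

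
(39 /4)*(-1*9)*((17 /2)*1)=-5967 /8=-745.88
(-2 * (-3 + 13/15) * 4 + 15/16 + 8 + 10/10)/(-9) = -6481/2160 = -3.00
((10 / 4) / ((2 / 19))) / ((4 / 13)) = 1235 / 16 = 77.19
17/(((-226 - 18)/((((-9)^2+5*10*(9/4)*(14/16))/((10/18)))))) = -22.50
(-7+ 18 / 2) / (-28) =-1 / 14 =-0.07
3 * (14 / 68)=21 / 34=0.62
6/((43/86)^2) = 24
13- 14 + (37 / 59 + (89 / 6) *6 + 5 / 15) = 15746 / 177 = 88.96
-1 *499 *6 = -2994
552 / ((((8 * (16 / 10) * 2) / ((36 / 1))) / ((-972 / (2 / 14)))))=-5281605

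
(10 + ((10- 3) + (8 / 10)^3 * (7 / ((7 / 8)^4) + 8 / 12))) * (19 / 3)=57322259 / 385875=148.55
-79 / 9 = -8.78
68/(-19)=-68/19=-3.58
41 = 41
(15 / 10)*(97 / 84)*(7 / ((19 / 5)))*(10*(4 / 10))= 485 / 38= 12.76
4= 4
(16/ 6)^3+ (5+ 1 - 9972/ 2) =-133948/ 27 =-4961.04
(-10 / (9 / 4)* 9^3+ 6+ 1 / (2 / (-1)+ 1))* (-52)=168220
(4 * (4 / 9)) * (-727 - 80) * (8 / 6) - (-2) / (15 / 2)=-86068 / 45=-1912.62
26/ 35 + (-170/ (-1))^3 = 4913000.74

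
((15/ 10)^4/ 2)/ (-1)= -2.53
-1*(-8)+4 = 12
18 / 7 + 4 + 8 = 102 / 7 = 14.57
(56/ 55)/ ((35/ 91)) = 728/ 275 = 2.65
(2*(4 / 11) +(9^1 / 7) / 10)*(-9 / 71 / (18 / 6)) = -1977 / 54670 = -0.04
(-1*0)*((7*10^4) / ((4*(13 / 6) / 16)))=0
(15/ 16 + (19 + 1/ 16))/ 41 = 20/ 41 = 0.49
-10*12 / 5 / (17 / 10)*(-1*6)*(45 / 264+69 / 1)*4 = 23436.58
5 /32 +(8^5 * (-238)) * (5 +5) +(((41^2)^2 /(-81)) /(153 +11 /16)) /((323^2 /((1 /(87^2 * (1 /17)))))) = -23089527495842811498257 /296065739762784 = -77987839.84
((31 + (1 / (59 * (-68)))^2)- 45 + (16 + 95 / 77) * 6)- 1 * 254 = -204002528979 / 1239403088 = -164.60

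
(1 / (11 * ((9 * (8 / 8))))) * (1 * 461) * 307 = 141527 / 99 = 1429.57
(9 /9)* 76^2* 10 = 57760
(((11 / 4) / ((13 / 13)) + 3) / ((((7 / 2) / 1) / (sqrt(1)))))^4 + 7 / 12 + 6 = 1598239 / 115248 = 13.87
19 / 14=1.36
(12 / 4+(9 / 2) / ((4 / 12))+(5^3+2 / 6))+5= 146.83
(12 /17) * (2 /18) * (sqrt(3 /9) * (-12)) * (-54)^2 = -15552 * sqrt(3) /17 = -1584.52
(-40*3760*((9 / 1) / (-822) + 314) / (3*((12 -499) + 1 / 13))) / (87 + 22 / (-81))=15139054944 / 40614335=372.75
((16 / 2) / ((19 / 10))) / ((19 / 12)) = 960 / 361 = 2.66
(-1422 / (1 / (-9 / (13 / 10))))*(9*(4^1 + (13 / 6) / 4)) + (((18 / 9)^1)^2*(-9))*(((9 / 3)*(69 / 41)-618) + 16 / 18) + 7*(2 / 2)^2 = 452452931 / 1066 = 424439.90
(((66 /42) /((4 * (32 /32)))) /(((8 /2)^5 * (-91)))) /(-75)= 11 /195686400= 0.00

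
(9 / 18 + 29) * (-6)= -177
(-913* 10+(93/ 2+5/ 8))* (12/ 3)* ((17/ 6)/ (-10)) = 411757/ 40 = 10293.92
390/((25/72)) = 5616/5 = 1123.20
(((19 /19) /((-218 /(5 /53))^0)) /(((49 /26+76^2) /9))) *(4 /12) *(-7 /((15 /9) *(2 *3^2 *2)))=-91 /1502250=-0.00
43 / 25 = 1.72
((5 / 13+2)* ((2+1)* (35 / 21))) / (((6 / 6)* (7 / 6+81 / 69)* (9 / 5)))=35650 / 12597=2.83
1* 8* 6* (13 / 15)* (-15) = -624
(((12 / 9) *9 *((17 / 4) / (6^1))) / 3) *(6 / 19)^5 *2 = 44064 / 2476099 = 0.02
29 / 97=0.30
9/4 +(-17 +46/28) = -367/28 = -13.11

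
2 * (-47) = -94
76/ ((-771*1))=-76/ 771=-0.10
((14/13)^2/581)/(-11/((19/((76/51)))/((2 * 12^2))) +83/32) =-0.00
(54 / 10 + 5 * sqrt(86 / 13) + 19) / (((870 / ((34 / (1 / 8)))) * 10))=68 * sqrt(1118) / 5655 + 8296 / 10875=1.16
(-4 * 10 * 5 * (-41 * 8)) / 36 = 16400 / 9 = 1822.22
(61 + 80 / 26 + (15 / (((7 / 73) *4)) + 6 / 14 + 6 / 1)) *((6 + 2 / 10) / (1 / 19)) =23500511 / 1820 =12912.37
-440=-440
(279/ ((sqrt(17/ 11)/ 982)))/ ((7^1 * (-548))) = -136989 * sqrt(187)/ 32606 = -57.45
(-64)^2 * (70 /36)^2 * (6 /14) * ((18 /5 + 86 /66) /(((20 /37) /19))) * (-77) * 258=-613533587968 /27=-22723466221.04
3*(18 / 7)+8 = 110 / 7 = 15.71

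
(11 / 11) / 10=1 / 10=0.10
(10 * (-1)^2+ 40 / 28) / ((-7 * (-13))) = 80 / 637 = 0.13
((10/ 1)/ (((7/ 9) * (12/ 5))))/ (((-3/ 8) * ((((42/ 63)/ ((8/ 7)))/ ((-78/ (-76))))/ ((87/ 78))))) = -26100/ 931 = -28.03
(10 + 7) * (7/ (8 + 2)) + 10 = 219/ 10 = 21.90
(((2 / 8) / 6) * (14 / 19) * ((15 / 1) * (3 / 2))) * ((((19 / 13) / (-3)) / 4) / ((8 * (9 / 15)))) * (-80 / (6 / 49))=11.45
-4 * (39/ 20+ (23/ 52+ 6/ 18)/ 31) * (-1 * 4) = 191024/ 6045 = 31.60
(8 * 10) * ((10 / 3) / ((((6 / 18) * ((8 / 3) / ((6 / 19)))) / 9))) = 16200 / 19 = 852.63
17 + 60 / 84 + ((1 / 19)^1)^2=44771 / 2527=17.72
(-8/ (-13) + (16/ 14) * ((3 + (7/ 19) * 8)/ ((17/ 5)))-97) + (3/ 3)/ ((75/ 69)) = -68680786/ 734825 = -93.47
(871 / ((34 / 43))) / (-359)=-37453 / 12206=-3.07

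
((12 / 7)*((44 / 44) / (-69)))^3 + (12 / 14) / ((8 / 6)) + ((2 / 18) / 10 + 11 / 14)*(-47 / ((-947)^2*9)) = 1948783453851053 / 3031535127866490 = 0.64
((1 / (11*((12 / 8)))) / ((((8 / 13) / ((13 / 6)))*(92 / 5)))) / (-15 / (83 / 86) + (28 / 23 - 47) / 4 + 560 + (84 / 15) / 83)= 350675 / 16119560952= 0.00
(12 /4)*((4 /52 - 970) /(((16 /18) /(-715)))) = 18724365 /8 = 2340545.62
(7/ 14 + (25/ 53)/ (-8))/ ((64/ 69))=12903/ 27136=0.48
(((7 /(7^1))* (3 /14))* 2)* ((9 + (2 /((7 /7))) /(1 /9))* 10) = 810 /7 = 115.71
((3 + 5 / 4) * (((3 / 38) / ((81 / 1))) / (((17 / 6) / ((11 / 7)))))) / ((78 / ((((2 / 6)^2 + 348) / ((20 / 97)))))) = 0.05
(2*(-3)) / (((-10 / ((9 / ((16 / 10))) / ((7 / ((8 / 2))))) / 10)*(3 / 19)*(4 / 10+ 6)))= 19.08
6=6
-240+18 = -222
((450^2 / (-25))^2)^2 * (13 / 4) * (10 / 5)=27980368650000000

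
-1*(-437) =437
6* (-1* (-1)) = 6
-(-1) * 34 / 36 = 0.94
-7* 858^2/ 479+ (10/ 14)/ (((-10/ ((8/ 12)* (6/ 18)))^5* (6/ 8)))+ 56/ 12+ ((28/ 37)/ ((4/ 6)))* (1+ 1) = -147674691418267142/ 13735646229375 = -10751.20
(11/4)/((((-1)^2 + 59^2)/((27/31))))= 297/431768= 0.00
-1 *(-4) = 4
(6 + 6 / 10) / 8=33 / 40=0.82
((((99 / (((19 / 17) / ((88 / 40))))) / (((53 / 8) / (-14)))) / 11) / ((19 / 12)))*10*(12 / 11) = -4935168 / 19133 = -257.94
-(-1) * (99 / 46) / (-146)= -0.01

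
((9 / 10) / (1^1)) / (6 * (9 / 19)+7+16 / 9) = 1539 / 19870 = 0.08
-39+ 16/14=-265/7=-37.86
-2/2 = -1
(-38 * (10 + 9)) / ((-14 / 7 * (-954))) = -361 / 954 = -0.38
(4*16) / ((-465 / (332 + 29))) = -23104 / 465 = -49.69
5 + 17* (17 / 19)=384 / 19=20.21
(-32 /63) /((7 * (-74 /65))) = 1040 /16317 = 0.06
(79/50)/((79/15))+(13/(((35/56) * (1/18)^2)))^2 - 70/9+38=20437581223/450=45416847.16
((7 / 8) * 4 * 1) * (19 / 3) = 133 / 6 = 22.17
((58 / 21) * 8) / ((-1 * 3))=-464 / 63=-7.37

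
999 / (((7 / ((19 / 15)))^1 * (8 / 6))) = 18981 / 140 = 135.58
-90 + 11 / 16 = -1429 / 16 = -89.31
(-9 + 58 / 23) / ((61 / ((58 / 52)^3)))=-3633961 / 24659128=-0.15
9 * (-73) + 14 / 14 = -656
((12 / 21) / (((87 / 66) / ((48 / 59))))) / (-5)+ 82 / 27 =4796522 / 1616895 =2.97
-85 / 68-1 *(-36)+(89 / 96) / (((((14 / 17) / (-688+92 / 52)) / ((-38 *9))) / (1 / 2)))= 769558345 / 5824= 132135.70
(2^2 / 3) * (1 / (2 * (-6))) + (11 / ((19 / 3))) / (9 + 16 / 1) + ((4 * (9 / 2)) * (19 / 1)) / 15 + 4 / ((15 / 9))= 107552 / 4275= 25.16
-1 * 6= -6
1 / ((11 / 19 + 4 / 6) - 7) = -0.17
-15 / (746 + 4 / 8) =-30 / 1493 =-0.02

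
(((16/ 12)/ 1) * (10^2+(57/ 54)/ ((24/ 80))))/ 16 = 2795/ 324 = 8.63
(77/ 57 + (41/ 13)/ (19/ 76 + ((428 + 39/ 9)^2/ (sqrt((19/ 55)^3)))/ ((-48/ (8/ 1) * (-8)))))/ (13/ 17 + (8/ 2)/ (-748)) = 171248405181480 * sqrt(1045)/ 25562348556543525181 + 73015722333184394291/ 41043770921774110854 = 1.78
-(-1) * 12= 12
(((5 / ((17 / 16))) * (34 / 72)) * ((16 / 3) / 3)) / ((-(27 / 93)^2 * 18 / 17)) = -2613920 / 59049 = -44.27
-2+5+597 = 600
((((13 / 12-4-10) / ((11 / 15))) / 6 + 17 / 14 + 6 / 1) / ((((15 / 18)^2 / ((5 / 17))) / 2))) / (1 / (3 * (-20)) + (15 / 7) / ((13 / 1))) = 3700476 / 151283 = 24.46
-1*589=-589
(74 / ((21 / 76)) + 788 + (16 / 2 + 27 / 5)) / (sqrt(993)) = 112267 * sqrt(993) / 104265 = 33.93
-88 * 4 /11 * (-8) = 256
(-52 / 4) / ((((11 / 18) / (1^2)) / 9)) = -2106 / 11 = -191.45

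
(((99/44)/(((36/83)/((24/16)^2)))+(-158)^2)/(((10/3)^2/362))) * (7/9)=2025227281/3200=632883.53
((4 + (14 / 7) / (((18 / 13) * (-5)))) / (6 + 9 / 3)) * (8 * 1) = 3.30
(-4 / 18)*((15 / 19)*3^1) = -10 / 19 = -0.53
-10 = -10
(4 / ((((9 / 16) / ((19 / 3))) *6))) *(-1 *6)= -1216 / 27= -45.04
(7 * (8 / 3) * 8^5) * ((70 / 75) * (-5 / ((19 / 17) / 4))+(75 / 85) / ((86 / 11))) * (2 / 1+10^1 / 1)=-5073499848704 / 41667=-121763022.26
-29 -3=-32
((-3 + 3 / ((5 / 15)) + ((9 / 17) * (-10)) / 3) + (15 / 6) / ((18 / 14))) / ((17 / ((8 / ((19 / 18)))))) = 15128 / 5491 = 2.76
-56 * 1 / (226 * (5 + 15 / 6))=-56 / 1695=-0.03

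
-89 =-89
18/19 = 0.95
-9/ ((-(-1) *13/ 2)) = -18/ 13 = -1.38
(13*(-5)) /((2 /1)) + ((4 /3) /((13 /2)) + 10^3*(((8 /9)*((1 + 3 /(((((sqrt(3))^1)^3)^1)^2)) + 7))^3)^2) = 1031455107677226550787 /7343167948506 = 140464594.42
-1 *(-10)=10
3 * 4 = 12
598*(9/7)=5382/7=768.86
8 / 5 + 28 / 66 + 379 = 62869 / 165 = 381.02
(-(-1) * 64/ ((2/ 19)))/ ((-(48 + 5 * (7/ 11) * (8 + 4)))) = -7.05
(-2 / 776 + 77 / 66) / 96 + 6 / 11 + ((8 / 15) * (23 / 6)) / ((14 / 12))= 99377867 / 43021440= 2.31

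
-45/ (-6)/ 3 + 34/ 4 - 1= 10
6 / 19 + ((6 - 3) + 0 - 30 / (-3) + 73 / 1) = 1640 / 19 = 86.32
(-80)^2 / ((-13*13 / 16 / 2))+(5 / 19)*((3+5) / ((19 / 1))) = -73926040 / 61009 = -1211.72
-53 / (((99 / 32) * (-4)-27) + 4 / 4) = 424 / 307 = 1.38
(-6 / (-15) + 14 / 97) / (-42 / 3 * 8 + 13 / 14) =-3696 / 754175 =-0.00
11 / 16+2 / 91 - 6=-7703 / 1456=-5.29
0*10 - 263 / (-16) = 263 / 16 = 16.44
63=63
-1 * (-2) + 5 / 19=43 / 19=2.26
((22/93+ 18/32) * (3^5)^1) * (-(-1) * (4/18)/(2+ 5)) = 10701/1736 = 6.16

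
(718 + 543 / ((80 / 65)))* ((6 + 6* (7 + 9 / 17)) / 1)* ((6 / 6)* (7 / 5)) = 664419 / 8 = 83052.38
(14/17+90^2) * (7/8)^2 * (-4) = -3373993/136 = -24808.77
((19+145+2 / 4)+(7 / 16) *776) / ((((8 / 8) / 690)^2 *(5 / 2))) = 95981760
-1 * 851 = -851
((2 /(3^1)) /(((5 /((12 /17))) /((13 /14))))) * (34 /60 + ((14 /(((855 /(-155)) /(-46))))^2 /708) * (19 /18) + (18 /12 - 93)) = -45009757832 /7293590325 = -6.17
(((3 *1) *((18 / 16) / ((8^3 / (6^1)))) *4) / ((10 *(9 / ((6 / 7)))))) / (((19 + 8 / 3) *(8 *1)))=81 / 9318400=0.00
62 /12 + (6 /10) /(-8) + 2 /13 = 8183 /1560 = 5.25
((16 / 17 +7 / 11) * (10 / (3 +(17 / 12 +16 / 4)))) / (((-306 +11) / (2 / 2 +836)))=-100440 / 18887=-5.32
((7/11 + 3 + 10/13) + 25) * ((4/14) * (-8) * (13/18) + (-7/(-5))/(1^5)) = -66439/9009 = -7.37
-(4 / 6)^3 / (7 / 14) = -16 / 27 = -0.59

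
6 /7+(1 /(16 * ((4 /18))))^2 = 6711 /7168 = 0.94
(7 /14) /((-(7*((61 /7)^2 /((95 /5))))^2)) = -17689 /27691682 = -0.00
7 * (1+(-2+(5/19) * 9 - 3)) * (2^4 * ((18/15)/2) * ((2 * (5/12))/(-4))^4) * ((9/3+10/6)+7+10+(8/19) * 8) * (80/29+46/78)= -146584829125/8466322176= -17.31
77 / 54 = 1.43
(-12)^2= 144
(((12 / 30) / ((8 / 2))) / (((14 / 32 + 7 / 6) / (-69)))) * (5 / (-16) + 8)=-25461 / 770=-33.07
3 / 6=1 / 2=0.50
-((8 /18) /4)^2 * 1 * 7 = -7 /81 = -0.09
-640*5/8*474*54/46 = -5119200/23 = -222573.91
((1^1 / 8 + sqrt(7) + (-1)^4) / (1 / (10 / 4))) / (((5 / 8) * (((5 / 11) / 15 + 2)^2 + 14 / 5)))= 49005 / 75382 + 21780 * sqrt(7) / 37691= 2.18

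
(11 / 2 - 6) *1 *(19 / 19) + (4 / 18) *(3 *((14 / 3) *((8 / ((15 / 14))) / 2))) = 3001 / 270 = 11.11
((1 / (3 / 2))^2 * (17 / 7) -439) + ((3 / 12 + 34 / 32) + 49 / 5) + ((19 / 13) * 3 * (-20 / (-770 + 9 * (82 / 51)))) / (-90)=-4726009541 / 11072880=-426.81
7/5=1.40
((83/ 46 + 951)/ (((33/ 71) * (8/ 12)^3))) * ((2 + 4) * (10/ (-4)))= -420100965/ 4048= -103779.88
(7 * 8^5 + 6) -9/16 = 3670103/16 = 229381.44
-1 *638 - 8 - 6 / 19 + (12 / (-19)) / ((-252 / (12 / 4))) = -85959 / 133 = -646.31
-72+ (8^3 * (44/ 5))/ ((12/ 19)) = 105928/ 15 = 7061.87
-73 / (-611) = 73 / 611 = 0.12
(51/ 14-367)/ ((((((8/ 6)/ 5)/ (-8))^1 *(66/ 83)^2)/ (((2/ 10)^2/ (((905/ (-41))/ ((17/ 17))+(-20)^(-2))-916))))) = -28736361260/ 39091656219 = -0.74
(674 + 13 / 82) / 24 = 18427 / 656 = 28.09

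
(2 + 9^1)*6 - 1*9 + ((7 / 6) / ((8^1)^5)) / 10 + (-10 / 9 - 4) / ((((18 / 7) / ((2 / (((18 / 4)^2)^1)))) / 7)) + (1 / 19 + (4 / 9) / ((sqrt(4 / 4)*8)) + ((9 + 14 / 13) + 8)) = 78391254889163 / 1062054789120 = 73.81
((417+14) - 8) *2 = 846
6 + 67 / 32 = 259 / 32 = 8.09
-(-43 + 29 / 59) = 2508 / 59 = 42.51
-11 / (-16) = 11 / 16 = 0.69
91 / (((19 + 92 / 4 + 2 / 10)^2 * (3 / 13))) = 29575 / 133563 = 0.22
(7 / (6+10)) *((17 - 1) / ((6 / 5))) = 35 / 6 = 5.83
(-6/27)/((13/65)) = -10/9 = -1.11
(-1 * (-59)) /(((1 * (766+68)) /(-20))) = -590 /417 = -1.41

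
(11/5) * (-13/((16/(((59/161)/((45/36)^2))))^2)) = -497783/81003125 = -0.01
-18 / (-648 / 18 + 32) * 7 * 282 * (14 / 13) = 124362 / 13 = 9566.31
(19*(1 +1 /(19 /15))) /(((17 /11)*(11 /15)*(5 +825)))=3 /83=0.04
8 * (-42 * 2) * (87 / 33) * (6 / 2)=-58464 / 11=-5314.91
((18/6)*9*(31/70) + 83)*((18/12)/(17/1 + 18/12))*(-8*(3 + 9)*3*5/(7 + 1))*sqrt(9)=-1076814/259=-4157.58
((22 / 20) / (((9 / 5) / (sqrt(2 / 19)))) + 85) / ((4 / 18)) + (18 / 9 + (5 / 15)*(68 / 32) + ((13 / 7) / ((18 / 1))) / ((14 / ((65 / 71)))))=11*sqrt(38) / 76 + 96491755 / 250488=386.11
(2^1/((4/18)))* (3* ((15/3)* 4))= 540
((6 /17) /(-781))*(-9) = 54 /13277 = 0.00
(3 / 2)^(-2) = 4 / 9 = 0.44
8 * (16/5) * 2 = 256/5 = 51.20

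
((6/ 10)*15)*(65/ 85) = 117/ 17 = 6.88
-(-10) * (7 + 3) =100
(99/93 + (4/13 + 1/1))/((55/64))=61184/22165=2.76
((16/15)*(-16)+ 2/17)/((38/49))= -21.86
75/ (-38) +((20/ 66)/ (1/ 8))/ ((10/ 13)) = 1477/ 1254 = 1.18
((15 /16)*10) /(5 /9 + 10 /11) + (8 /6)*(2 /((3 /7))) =26357 /2088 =12.62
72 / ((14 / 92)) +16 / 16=3319 / 7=474.14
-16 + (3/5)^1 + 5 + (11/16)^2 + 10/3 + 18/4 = -8041/3840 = -2.09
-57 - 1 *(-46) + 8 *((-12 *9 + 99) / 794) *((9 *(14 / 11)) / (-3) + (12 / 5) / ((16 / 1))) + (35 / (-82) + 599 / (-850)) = -897837309 / 76094975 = -11.80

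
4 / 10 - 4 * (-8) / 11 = 182 / 55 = 3.31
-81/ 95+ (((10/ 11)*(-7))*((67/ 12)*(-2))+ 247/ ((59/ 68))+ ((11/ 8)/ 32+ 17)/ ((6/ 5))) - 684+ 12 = -28686357199/ 94702080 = -302.91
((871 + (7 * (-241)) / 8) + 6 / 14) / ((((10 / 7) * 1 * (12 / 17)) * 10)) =628847 / 9600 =65.50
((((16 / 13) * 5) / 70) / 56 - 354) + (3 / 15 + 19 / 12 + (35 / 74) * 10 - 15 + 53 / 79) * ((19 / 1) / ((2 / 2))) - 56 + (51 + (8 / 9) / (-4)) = -507.73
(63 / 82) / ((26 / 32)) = 0.95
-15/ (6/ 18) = -45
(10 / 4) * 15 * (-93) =-6975 / 2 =-3487.50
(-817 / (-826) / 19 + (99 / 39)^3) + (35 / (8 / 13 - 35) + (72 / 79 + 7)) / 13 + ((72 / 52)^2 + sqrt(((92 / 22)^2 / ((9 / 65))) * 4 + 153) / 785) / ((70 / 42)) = sqrt(716777) / 43175 + 5796309505913 / 320416389930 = 18.11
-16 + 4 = -12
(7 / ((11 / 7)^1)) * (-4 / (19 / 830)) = -162680 / 209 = -778.37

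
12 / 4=3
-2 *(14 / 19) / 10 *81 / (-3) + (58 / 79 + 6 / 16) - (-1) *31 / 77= 5.49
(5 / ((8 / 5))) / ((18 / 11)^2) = 3025 / 2592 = 1.17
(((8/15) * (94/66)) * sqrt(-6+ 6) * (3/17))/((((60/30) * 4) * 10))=0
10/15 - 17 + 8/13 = -613/39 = -15.72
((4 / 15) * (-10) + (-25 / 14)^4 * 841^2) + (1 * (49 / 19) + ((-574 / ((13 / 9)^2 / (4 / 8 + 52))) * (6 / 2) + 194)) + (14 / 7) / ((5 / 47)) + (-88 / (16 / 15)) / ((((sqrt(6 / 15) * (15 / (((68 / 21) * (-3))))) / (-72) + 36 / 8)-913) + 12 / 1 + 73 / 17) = 94248 * sqrt(10) / 212016896591 + 2804416355321391140291259547 / 392296271554520664240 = 7148720.39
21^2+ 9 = 450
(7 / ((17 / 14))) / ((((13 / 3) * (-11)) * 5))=-294 / 12155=-0.02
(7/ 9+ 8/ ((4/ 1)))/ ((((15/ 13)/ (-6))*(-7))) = 2.06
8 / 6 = 4 / 3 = 1.33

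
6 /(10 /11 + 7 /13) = 286 /69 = 4.14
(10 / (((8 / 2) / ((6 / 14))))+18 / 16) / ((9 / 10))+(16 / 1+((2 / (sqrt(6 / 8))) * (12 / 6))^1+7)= 8 * sqrt(3) / 3+2137 / 84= 30.06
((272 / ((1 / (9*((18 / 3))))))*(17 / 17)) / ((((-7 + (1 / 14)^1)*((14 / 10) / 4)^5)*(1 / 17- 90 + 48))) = 1598054400000 / 166055561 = 9623.61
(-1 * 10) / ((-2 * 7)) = 5 / 7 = 0.71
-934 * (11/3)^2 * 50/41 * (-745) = 4209771500/369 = 11408594.85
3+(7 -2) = 8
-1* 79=-79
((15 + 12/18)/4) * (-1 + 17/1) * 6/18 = 188/9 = 20.89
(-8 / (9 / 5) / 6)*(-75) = 500 / 9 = 55.56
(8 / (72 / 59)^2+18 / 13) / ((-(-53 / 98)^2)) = -136657717 / 5915754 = -23.10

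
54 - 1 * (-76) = 130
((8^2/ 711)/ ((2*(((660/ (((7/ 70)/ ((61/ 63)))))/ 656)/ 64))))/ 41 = 28672/ 3975675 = 0.01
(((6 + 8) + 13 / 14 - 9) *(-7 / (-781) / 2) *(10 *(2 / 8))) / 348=415 / 2174304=0.00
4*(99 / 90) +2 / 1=32 / 5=6.40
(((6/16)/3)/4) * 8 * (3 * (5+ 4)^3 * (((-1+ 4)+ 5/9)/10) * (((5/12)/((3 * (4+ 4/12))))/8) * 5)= 405/104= 3.89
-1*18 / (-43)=18 / 43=0.42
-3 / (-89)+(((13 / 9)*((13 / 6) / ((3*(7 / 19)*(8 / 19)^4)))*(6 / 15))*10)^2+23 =15587499387953082929 / 120009611280384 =129885.43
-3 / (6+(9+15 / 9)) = -9 / 50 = -0.18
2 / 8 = 1 / 4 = 0.25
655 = 655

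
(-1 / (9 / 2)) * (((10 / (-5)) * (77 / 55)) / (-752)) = -7 / 8460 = -0.00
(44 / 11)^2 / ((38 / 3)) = 24 / 19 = 1.26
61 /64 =0.95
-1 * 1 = -1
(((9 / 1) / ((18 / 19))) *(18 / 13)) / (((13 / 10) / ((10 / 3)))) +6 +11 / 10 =68999 / 1690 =40.83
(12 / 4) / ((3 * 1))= 1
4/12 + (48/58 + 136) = 11933/87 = 137.16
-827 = -827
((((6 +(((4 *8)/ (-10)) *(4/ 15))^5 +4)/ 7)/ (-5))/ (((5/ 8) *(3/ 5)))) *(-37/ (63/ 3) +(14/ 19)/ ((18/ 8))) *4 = 1244851204222144/ 298256396484375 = 4.17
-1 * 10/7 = -10/7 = -1.43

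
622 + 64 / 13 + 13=8319 / 13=639.92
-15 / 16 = -0.94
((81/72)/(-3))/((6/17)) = -17/16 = -1.06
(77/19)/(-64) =-77/1216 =-0.06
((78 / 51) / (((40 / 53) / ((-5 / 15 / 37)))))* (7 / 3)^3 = -236327 / 1018980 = -0.23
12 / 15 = 4 / 5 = 0.80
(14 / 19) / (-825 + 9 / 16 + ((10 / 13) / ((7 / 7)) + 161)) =-2912 / 2618865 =-0.00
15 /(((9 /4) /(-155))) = -3100 /3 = -1033.33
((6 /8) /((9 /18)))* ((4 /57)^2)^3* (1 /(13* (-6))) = -1024 /445853814237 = -0.00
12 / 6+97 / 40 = 177 / 40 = 4.42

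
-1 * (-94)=94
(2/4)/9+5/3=31/18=1.72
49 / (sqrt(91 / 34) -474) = -789684 / 7638893 -49*sqrt(3094) / 7638893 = -0.10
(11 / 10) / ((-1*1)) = -11 / 10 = -1.10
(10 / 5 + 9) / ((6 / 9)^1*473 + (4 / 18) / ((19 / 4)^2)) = 35739 / 1024550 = 0.03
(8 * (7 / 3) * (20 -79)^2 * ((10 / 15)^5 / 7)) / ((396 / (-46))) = -10248064 / 72171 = -142.00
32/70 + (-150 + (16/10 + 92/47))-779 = -1521601/1645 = -924.99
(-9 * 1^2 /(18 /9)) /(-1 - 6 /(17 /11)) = 153 /166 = 0.92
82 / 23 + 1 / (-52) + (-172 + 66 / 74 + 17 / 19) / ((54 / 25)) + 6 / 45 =-8526958711 / 113506380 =-75.12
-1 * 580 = -580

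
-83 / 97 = -0.86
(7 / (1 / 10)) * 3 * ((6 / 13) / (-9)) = -10.77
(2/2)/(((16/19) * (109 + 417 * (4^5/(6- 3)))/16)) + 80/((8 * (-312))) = -709261/22221420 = -0.03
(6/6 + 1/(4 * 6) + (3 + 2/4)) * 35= 3815/24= 158.96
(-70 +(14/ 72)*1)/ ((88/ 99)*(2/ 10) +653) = -1795/ 16796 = -0.11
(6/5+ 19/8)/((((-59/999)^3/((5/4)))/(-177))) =427714286571/111392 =3839721.76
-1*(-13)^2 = -169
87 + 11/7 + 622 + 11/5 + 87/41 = 1025872/1435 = 714.89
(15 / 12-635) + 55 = -2315 / 4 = -578.75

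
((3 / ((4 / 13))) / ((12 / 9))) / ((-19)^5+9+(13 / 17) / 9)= -17901 / 6061468112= -0.00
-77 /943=-0.08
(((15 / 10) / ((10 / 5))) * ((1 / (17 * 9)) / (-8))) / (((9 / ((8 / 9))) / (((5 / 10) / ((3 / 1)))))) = -1 / 99144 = -0.00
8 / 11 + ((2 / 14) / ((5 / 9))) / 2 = 659 / 770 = 0.86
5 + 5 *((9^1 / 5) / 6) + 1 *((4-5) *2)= 4.50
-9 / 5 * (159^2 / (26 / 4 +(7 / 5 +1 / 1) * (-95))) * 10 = 910116 / 443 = 2054.44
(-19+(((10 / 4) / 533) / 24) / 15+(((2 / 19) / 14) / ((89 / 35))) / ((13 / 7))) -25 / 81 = -22552331293 / 1168088688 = -19.31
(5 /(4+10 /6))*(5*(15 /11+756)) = 624825 /187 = 3341.31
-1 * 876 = -876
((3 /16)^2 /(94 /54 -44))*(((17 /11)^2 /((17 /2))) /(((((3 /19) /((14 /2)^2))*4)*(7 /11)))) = -26163 /918016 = -0.03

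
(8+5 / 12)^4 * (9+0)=104060401 / 2304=45165.10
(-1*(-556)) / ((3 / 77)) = 42812 / 3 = 14270.67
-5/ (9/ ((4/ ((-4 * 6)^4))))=-5/ 746496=-0.00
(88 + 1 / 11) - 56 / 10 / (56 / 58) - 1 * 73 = 511 / 55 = 9.29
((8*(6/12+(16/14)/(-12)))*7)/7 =68/21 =3.24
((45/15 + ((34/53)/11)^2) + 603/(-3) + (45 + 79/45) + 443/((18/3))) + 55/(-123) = -97644824393/1254190410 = -77.85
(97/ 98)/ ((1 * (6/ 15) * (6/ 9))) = 1455/ 392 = 3.71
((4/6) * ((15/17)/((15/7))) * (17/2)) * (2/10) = 7/15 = 0.47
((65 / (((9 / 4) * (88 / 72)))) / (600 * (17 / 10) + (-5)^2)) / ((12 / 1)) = 13 / 6897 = 0.00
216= 216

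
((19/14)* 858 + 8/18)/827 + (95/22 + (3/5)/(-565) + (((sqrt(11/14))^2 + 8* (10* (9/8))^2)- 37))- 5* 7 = 3066495932309/3238077150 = 947.01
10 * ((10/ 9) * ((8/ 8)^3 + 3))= 400/ 9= 44.44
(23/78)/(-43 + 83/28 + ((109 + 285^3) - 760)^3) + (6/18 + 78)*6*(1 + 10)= 70029379991612531261537324452/13545334621201650147299289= 5170.00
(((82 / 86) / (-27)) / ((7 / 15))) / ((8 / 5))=-1025 / 21672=-0.05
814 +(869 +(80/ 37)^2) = 2310427/ 1369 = 1687.67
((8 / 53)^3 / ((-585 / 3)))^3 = -134217728 / 24467334562763840928375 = -0.00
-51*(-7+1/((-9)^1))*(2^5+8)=43520/3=14506.67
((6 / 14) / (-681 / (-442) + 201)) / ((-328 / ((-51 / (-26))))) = -289 / 22838312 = -0.00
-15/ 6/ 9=-5/ 18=-0.28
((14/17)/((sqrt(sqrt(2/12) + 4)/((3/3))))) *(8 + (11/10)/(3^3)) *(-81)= -45591 *sqrt(6)/(85 *sqrt(sqrt(6) + 24))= -255.46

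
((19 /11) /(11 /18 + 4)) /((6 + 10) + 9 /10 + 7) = 3420 /218207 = 0.02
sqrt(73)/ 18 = 0.47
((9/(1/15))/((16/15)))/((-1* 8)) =-2025/128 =-15.82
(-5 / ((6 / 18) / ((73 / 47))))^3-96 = -1322899383 / 103823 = -12741.87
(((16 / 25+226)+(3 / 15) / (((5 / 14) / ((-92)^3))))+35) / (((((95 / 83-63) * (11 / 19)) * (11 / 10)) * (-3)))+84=-5596731229 / 1553035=-3603.74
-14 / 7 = -2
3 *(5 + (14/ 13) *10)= 615/ 13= 47.31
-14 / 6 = -7 / 3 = -2.33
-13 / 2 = -6.50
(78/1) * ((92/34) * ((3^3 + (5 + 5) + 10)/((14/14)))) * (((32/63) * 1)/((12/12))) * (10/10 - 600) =-1077471616/357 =-3018127.78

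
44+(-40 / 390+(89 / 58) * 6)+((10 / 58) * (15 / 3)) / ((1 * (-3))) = 19912 / 377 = 52.82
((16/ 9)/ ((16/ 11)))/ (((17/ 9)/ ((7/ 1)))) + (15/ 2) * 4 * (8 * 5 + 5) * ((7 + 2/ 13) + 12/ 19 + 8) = 21314.85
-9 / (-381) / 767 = 3 / 97409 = 0.00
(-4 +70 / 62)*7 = -623 / 31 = -20.10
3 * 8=24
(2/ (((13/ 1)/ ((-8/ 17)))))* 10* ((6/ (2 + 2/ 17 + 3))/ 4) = -80/ 377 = -0.21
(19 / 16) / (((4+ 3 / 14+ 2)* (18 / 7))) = 931 / 12528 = 0.07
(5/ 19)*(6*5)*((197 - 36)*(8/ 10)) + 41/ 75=1449779/ 1425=1017.39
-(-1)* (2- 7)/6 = -5/6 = -0.83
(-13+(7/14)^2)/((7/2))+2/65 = -3287/910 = -3.61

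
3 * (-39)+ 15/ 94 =-10983/ 94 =-116.84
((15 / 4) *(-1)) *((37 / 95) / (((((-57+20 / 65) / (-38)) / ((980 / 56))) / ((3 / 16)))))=-151515 / 47168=-3.21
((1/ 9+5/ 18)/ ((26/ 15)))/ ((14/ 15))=25/ 104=0.24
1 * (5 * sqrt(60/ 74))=5 * sqrt(1110)/ 37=4.50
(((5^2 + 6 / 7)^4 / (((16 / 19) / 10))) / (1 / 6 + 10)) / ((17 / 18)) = 2752971205365 / 4979674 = 552841.65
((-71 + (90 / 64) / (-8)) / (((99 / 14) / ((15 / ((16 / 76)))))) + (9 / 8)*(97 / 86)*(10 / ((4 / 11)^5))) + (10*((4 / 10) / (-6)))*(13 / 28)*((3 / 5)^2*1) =2600644213889 / 2034278400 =1278.41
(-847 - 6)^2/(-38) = -727609/38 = -19147.61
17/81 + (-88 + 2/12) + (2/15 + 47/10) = -6706/81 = -82.79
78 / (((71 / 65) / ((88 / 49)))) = 446160 / 3479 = 128.24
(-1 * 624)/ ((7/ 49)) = -4368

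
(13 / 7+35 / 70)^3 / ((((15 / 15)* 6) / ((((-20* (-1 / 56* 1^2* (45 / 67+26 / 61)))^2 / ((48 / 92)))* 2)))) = 943372503975 / 733353493376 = 1.29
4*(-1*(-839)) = 3356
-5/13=-0.38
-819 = -819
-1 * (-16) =16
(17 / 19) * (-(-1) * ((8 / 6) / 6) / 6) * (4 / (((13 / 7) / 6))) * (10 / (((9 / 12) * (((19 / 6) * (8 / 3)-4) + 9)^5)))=83280960 / 6406543876447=0.00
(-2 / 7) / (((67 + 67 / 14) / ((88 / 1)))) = -352 / 1005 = -0.35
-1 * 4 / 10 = -2 / 5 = -0.40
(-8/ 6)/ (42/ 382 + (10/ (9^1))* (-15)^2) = -764/ 143313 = -0.01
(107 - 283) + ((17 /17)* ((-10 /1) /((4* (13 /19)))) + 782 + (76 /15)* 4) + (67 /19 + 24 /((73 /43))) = 346344563 /540930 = 640.28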